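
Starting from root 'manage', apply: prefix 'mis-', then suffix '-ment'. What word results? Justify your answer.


Step 1: Add prefix 'mis-' to 'manage' = 'mismanage'
Step 2: Add suffix '-ment' to 'mismanage' = 'mismanagement'

mismanagement


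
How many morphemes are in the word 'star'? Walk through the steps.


Decomposition: star (free morpheme) = 1 morpheme(s)

1 morphemes


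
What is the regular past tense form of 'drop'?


Apply rule: Double final consonant and add -ed. 'drop' becomes 'dropped'.

dropped


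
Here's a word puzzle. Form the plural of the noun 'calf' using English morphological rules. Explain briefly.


Apply rule: Change -f to -ves. 'calf' becomes 'calves'.

calves


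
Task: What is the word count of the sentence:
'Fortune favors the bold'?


Split into words: Fortune | favors | the | bold = 4 words.

4


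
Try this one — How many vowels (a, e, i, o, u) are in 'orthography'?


Vowels in 'orthography': o, o, a = 3 vowels.

3


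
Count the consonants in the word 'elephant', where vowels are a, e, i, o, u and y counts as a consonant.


Consonants in 'elephant': l, p, h, n, t = 5 consonants.

5


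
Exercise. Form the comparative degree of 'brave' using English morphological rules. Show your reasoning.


Apply comparative formation (ends in e: add -r): 'brave' -> 'braver'.

braver


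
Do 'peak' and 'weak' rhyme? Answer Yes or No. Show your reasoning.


Rime (stressed vowel + following sounds) of 'peak': -eak = /iːk/
Rime of 'weak': -eak = /iːk/
/iːk/ and /iːk/ are the same ending sound, so the words rhyme.

Yes


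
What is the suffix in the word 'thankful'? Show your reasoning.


The word 'thankful' = 'thank' (root) + '-ful' (suffix). The suffix is '-ful'.

ful


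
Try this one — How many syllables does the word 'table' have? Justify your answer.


Break 'table' into syllables: ta-ble -> ta | ble = 2 syllables

2 syllables


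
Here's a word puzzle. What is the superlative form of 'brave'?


Apply superlative formation (ends in e: add -st): 'brave' -> 'bravest'.

bravest


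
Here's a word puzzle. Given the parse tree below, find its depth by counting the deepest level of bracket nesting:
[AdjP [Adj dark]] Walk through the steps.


Count bracket nesting levels:
'[' at pos 0: depth = 1
'[' at pos 6: depth = 2
Maximum depth reached: 2

2


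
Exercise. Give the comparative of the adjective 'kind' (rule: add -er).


Apply comparative formation (add -er): 'kind' -> 'kinder'.

kinder


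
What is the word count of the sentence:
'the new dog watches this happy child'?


Split into words: the | new | dog | watches | this | happy | child = 7 words.

7


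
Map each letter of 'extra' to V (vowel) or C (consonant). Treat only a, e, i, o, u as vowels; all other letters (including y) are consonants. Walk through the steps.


Letter mapping: e = V, x = C, t = C, r = C, a = V.

VCCCV


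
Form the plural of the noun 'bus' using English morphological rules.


Apply rule: Add -es (sibilant/fricative ending). 'bus' becomes 'buses'.

buses


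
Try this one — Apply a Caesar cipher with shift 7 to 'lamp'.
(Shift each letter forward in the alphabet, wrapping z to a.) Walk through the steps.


Shift each letter by 7: l -> s, a -> h, m -> t, p -> w. Result: 'shtw'.

shtw


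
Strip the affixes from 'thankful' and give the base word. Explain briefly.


Remove suffix '-ful' from 'thankful' to get root 'thank'.

thank


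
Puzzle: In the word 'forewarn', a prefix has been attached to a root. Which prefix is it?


The word 'forewarn' = 'fore' (prefix) + 'warn' (root). The prefix is 'fore'.

fore


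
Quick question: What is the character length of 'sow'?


Spell out 'sow' and number each letter: s(1), o(2), w(3). Total: 3 letters.

3


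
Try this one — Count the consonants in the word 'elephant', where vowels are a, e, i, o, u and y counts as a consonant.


Consonants in 'elephant': l, p, h, n, t = 5 consonants.

5


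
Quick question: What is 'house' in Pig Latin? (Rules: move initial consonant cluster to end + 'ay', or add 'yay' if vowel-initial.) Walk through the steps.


'house': move consonant cluster 'h' to end and add 'ay': 'ousehay'.

ousehay


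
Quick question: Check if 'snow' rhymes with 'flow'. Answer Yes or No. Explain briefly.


Rime (stressed vowel + following sounds) of 'snow': -ow = /oʊ/
Rime of 'flow': -ow = /oʊ/
/oʊ/ and /oʊ/ are the same ending sound, so the words rhyme.

Yes


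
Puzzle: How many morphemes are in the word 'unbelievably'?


Decomposition: un- (prefix) + believe (root) + -able (suffix) + -ly (suffix) = 4 morpheme(s)

4 morphemes


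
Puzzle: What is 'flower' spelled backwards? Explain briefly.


Reverse 'flower' character by character: 'rewolf'.

rewolf


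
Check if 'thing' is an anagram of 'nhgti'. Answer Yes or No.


Sorted letters of 'thing': 'ghint'
Sorted letters of 'nhgti': 'ghint'
They match.

Yes


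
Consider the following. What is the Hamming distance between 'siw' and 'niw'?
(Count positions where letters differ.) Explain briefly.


Alignment:
Position 1: 's' vs 'n' = DIFFER
Position 2: 'i' vs 'i' = match
Position 3: 'w' vs 'w' = match
Total differences: 1

1


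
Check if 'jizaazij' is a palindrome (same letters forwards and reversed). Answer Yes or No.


Forward: 'jizaazij'
Reversed: 'jizaazij'
They are identical.

Yes


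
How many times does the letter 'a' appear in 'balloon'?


Letter 'a' in 'balloon': found at position(s) 2 = 1 occurrence(s).

1


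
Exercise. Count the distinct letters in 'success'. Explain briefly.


Unique letters in 'success': {c, e, s, u} = 4 distinct letters.

4


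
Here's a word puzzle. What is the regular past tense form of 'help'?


Apply rule: Add -ed. 'help' becomes 'helped'.

helped


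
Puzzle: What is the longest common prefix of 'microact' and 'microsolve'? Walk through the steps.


Compare from the start: 5 characters match: 'micro'. Mismatch at position 6: 'a' vs 's'.

micro


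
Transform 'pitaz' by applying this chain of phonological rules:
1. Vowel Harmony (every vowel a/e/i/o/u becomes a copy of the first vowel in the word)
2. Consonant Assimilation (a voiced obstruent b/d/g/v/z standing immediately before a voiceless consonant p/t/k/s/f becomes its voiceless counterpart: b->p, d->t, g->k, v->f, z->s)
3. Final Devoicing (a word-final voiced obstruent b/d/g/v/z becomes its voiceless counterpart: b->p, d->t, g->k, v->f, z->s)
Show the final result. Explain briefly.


Starting form: 'pitaz'
Rule 1: Vowel Harmony: all vowels become 'i' (matching first vowel). 'pitaz' -> 'pitiz'
Rule 2: Consonant Assimilation: no voiced obstruent (b/d/g/v/z) stands immediately before a voiceless consonant (p/t/k/s/f). No change.
Rule 3: Final Devoicing: word-final voiced obstruent 'z' becomes voiceless 's'. 'pitiz' -> 'pitis'
Final form: 'pitis'

pitis


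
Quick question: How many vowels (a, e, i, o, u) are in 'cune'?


Vowels in 'cune': u, e = 2 vowels.

2


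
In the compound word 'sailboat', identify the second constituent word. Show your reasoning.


Split 'sailboat' into 'sail' + 'boat'. The second part is 'boat'.

boat


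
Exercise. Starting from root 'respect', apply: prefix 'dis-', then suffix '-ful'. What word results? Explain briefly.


Step 1: Add prefix 'dis-' to 'respect' = 'disrespect'
Step 2: Add suffix '-ful' to 'disrespect' = 'disrespectful'

disrespectful


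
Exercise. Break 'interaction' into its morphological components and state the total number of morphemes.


Step 1: Identify prefix: 'inter' (meaning: between)
Step 2: Identify root: 'act'
Step 3: Identify suffix(es): 'ion'
Decomposition: inter- (prefix: between) + act (root) + -ion (suffix: act of)
Total morphemes: 3

3 morphemes (inter- (prefix: between) + act (root) + -ion (suffix: act of))


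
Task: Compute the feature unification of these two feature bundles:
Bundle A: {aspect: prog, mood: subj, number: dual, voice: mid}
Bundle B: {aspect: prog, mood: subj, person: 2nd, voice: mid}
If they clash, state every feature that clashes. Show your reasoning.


Compare features:
aspect: A=prog vs B=prog -> unified: prog
mood: A=subj vs B=subj -> unified: subj
number: A=dual vs B=_ -> unified: dual
person: A=_ vs B=2nd -> unified: 2nd
voice: A=mid vs B=mid -> unified: mid
No clashes found.

Unified: {aspect: prog, mood: subj, number: dual, person: 2nd, voice: mid}


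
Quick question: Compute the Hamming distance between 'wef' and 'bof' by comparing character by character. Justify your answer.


Alignment:
Position 1: 'w' vs 'b' = DIFFER
Position 2: 'e' vs 'o' = DIFFER
Position 3: 'f' vs 'f' = match
Total differences: 2

2


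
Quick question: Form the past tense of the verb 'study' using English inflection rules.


Apply rule: Change -y to -ied. 'study' becomes 'studied'.

studied


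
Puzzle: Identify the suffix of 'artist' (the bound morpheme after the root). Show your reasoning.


The word 'artist' = 'art' (root) + '-ist' (suffix). The suffix is '-ist'.

ist


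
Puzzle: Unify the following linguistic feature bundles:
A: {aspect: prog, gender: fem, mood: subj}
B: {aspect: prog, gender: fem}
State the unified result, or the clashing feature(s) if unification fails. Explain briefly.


Compare features:
aspect: A=prog vs B=prog -> unified: prog
gender: A=fem vs B=fem -> unified: fem
mood: A=subj vs B=_ -> unified: subj
No clashes found.

Unified: {aspect: prog, gender: fem, mood: subj}


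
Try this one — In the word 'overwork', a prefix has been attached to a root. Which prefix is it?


The word 'overwork' = 'over' (prefix) + 'work' (root). The prefix is 'over'.

over


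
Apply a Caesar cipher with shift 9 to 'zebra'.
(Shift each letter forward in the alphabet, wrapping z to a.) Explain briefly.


Shift each letter by 9: z -> i, e -> n, b -> k, r -> a, a -> j. Result: 'inkaj'.

inkaj


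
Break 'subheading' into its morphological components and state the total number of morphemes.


Step 1: Identify prefix: 'sub' (meaning: below)
Step 2: Identify root: 'head'
Step 3: Identify suffix(es): 'ing'
Decomposition: sub- (prefix: below) + head (root) + -ing (suffix: ongoing/result)
Total morphemes: 3

3 morphemes (sub- (prefix: below) + head (root) + -ing (suffix: ongoing/result))


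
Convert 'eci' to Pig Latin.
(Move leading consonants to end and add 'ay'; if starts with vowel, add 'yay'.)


'eci' starts with a vowel, so add 'yay': 'eciyay'.

eciyay


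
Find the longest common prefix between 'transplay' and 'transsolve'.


Compare from the start: 5 characters match: 'trans'. Mismatch at position 6: 'p' vs 's'.

trans


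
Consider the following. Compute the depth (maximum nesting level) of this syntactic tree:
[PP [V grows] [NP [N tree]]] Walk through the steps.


Count bracket nesting levels:
'[' at pos 0: depth = 1
'[' at pos 4: depth = 2
'[' at pos 14: depth = 2
'[' at pos 18: depth = 3
Maximum depth reached: 3

3


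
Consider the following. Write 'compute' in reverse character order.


Reverse 'compute' character by character: 'etupmoc'.

etupmoc


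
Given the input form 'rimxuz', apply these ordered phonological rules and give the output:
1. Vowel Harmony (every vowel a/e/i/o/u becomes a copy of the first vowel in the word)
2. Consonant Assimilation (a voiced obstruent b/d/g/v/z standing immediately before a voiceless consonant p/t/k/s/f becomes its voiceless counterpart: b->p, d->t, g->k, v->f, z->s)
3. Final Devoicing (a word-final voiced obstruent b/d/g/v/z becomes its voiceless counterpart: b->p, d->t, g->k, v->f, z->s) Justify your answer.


Starting form: 'rimxuz'
Rule 1: Vowel Harmony: all vowels become 'i' (matching first vowel). 'rimxuz' -> 'rimxiz'
Rule 2: Consonant Assimilation: no voiced obstruent (b/d/g/v/z) stands immediately before a voiceless consonant (p/t/k/s/f). No change.
Rule 3: Final Devoicing: word-final voiced obstruent 'z' becomes voiceless 's'. 'rimxiz' -> 'rimxis'
Final form: 'rimxis'

rimxis


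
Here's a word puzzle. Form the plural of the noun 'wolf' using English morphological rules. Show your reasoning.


Apply rule: Change -f to -ves. 'wolf' becomes 'wolves'.

wolves


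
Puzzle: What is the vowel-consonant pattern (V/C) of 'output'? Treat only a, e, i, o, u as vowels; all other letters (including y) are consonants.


Letter mapping: o = V, u = V, t = C, p = C, u = V, t = C.

VVCCVC


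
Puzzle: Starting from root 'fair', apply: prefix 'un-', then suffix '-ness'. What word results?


Step 1: Add prefix 'un-' to 'fair' = 'unfair'
Step 2: Add suffix '-ness' to 'unfair' = 'unfairness'

unfairness


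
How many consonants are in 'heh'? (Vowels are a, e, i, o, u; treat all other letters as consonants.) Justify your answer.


Consonants in 'heh': h, h = 2 consonants.

2


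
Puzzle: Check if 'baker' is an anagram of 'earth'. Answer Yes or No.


Sorted letters of 'baker': 'abekr'
Sorted letters of 'earth': 'aehrt'
They do not match.

No


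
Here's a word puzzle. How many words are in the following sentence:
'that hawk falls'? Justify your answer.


Split into words: that | hawk | falls = 3 words.

3


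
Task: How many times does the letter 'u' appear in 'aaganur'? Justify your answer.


Letter 'u' in 'aaganur': found at position(s) 6 = 1 occurrence(s).

1


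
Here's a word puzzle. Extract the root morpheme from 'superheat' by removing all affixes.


Remove prefix 'super' from 'superheat' to get root 'heat'.

heat


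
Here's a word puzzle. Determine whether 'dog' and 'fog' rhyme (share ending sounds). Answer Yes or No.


Rime (stressed vowel + following sounds) of 'dog': -og = /ɒg/
Rime of 'fog': -og = /ɒg/
/ɒg/ and /ɒg/ are the same ending sound, so the words rhyme.

Yes


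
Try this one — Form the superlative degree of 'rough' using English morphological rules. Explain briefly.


Apply superlative formation (add -est): 'rough' -> 'roughest'.

roughest


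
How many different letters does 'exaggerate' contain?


Unique letters in 'exaggerate': {a, e, g, r, t, x} = 6 distinct letters.

6


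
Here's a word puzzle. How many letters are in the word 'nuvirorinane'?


Spell out 'nuvirorinane' and number each letter: n(1), u(2), v(3), i(4), r(5), o(6), r(7), i(8), n(9), a(10), n(11), e(12). Total: 12 letters.

12


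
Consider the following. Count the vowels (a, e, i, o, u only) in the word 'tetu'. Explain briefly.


Vowels in 'tetu': e, u = 2 vowels.

2


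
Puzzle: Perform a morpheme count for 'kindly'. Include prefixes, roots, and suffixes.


Decomposition: kind (root) + -ly (suffix) = 2 morpheme(s)

2 morphemes


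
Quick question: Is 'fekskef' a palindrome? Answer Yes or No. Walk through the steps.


Forward: 'fekskef'
Reversed: 'fekskef'
They are identical.

Yes


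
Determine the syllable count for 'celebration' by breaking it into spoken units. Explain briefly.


Break 'celebration' into syllables: cel-e-bra-tion -> cel | e | bra | tion = 4 syllables

4 syllables


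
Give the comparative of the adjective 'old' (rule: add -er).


Apply comparative formation (add -er): 'old' -> 'older'.

older


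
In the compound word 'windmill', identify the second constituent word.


Split 'windmill' into 'wind' + 'mill'. The second part is 'mill'.

mill


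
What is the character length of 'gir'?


Spell out 'gir' and number each letter: g(1), i(2), r(3). Total: 3 letters.

3


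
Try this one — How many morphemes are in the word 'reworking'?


Decomposition: re- (prefix) + work (root) + -ing (suffix) = 3 morpheme(s)

3 morphemes


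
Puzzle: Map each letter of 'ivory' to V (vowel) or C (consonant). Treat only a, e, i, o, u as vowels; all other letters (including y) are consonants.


Letter mapping: i = V, v = C, o = V, r = C, y = C.

VCVCC


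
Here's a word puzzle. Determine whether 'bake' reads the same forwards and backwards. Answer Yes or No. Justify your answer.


Forward: 'bake'
Reversed: 'ekab'
They differ.

No


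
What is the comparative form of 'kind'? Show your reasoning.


Apply comparative formation (add -er): 'kind' -> 'kinder'.

kinder


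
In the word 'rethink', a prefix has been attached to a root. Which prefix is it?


The word 'rethink' = 're' (prefix) + 'think' (root). The prefix is 're'.

re


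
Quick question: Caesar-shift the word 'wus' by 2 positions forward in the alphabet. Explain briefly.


Shift each letter by 2: w -> y, u -> w, s -> u. Result: 'ywu'.

ywu


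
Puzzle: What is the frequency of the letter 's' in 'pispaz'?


Letter 's' in 'pispaz': found at position(s) 3 = 1 occurrence(s).

1


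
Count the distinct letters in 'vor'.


Unique letters in 'vor': {o, r, v} = 3 distinct letters.

3


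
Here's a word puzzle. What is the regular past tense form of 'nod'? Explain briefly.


Apply rule: Double final consonant and add -ed. 'nod' becomes 'nodded'.

nodded


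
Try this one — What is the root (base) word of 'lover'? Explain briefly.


Remove suffix '-er' from 'lover' to get root 'love'.

love


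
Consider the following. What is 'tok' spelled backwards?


Reverse 'tok' character by character: 'kot'.

kot


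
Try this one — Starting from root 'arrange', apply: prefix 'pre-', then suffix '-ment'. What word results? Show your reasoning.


Step 1: Add prefix 'pre-' to 'arrange' = 'prearrange'
Step 2: Add suffix '-ment' to 'prearrange' = 'prearrangement'

prearrangement


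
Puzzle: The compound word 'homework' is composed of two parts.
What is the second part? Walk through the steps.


Split 'homework' into 'home' + 'work'. The second part is 'work'.

work


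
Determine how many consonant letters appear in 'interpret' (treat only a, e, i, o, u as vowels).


Consonants in 'interpret': n, t, r, p, r, t = 6 consonants.

6


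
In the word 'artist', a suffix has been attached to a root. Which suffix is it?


The word 'artist' = 'art' (root) + '-ist' (suffix). The suffix is '-ist'.

ist


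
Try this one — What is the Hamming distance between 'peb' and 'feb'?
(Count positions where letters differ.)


Alignment:
Position 1: 'p' vs 'f' = DIFFER
Position 2: 'e' vs 'e' = match
Position 3: 'b' vs 'b' = match
Total differences: 1

1


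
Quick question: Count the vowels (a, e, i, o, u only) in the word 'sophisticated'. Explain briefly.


Vowels in 'sophisticated': o, i, i, a, e = 5 vowels.

5


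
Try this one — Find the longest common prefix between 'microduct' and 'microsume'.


Compare from the start: 5 characters match: 'micro'. Mismatch at position 6: 'd' vs 's'.

micro


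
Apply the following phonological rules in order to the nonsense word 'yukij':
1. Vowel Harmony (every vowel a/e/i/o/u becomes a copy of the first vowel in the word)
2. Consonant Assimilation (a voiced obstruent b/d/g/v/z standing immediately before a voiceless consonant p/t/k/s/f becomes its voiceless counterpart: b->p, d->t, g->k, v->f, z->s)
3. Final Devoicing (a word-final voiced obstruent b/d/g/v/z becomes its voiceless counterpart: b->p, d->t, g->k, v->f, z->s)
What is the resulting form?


Starting form: 'yukij'
Rule 1: Vowel Harmony: all vowels become 'u' (matching first vowel). 'yukij' -> 'yukuj'
Rule 2: Consonant Assimilation: no voiced obstruent (b/d/g/v/z) stands immediately before a voiceless consonant (p/t/k/s/f). No change.
Rule 3: Final Devoicing: final consonant 'j' is not one of the voiced obstruents b/d/g/v/z. No change.
Final form: 'yukuj'

yukuj


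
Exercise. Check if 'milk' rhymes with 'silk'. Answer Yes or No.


Rime (stressed vowel + following sounds) of 'milk': -ilk = /ɪlk/
Rime of 'silk': -ilk = /ɪlk/
/ɪlk/ and /ɪlk/ are the same ending sound, so the words rhyme.

Yes


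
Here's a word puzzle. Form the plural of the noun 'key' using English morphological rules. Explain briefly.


Apply rule: Add -s. 'key' becomes 'keys'.

keys


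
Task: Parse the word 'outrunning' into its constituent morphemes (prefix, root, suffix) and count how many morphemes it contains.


Step 1: Identify prefix: 'out' (meaning: surpass)
Step 2: Identify root: 'run'
Step 3: Identify suffix(es): 'ing'
Decomposition: out- (prefix: surpass) + run (root) + -ing (suffix: ongoing action)
Total morphemes: 3

3 morphemes (out- (prefix: surpass) + run (root) + -ing (suffix: ongoing action))


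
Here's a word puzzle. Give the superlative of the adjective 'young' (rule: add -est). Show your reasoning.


Apply superlative formation (add -est): 'young' -> 'youngest'.

youngest


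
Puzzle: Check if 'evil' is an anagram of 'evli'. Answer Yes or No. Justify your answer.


Sorted letters of 'evil': 'eilv'
Sorted letters of 'evli': 'eilv'
They match.

Yes


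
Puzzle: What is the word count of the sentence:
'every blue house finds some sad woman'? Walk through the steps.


Split into words: every | blue | house | finds | some | sad | woman = 7 words.

7


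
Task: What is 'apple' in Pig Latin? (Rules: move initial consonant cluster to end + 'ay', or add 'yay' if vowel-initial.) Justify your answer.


'apple' starts with a vowel, so add 'yay': 'appleyay'.

appleyay


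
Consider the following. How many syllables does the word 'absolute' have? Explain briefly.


Break 'absolute' into syllables: ab-so-lute -> ab | so | lute = 3 syllables

3 syllables


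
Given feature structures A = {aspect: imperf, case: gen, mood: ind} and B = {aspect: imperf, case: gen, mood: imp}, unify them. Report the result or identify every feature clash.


Compare features:
aspect: A=imperf vs B=imperf -> unified: imperf
case: A=gen vs B=gen -> unified: gen
mood: A=ind vs B=imp -> CLASH
Clash detected on feature 'mood' (ind vs imp); unification fails.

CLASH on 'mood' (ind vs imp)


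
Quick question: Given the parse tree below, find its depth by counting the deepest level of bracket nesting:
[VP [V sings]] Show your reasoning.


Count bracket nesting levels:
'[' at pos 0: depth = 1
'[' at pos 4: depth = 2
Maximum depth reached: 2

2


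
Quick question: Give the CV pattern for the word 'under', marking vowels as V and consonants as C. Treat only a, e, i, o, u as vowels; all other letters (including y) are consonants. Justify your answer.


Letter mapping: u = V, n = C, d = C, e = V, r = C.

VCCVC


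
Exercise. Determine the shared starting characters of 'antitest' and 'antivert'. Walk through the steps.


Compare from the start: 4 characters match: 'anti'. Mismatch at position 5: 't' vs 'v'.

anti


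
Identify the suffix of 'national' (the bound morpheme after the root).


The word 'national' = 'nation' (root) + '-al' (suffix). The suffix is '-al'.

al


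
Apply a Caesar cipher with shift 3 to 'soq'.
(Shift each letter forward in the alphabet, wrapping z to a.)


Shift each letter by 3: s -> v, o -> r, q -> t. Result: 'vrt'.

vrt


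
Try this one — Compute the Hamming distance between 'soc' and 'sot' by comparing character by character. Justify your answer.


Alignment:
Position 1: 's' vs 's' = match
Position 2: 'o' vs 'o' = match
Position 3: 'c' vs 't' = DIFFER
Total differences: 1

1


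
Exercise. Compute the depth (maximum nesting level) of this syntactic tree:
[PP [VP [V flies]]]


Count bracket nesting levels:
'[' at pos 0: depth = 1
'[' at pos 4: depth = 2
'[' at pos 8: depth = 3
Maximum depth reached: 3

3


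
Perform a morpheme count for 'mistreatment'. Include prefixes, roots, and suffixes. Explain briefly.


Decomposition: mis- (prefix) + treat (root) + -ment (suffix) = 3 morpheme(s)

3 morphemes


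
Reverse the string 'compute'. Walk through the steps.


Reverse 'compute' character by character: 'etupmoc'.

etupmoc


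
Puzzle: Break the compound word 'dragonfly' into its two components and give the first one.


Split 'dragonfly' into 'dragon' + 'fly'. The first part is 'dragon'.

dragon


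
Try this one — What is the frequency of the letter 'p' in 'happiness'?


Letter 'p' in 'happiness': found at position(s) 3, 4 = 2 occurrence(s).

2


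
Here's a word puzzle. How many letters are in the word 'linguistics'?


Spell out 'linguistics' and number each letter: l(1), i(2), n(3), g(4), u(5), i(6), s(7), t(8), i(9), c(10), s(11). Total: 11 letters.

11


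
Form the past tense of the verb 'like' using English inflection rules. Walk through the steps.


Apply rule: Add -d (word ends in -e). 'like' becomes 'liked'.

liked


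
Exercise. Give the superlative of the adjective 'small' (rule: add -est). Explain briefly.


Apply superlative formation (add -est): 'small' -> 'smallest'.

smallest


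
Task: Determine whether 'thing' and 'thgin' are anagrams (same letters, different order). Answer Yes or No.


Sorted letters of 'thing': 'ghint'
Sorted letters of 'thgin': 'ghint'
They match.

Yes


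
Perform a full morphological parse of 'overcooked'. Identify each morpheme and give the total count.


Step 1: Identify prefix: 'over' (meaning: excessively)
Step 2: Identify root: 'cook'
Step 3: Identify suffix(es): 'ed'
Decomposition: over- (prefix: excessively) + cook (root) + -ed (suffix: past)
Total morphemes: 3

3 morphemes (over- (prefix: excessively) + cook (root) + -ed (suffix: past))


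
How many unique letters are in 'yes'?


Unique letters in 'yes': {e, s, y} = 3 distinct letters.

3


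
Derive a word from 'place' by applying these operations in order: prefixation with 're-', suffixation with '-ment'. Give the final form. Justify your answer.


Step 1: Add prefix 're-' to 'place' = 'replace'
Step 2: Add suffix '-ment' to 'replace' = 'replacement'

replacement


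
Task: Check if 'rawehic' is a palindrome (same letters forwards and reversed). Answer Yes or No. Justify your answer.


Forward: 'rawehic'
Reversed: 'cihewar'
They differ.

No


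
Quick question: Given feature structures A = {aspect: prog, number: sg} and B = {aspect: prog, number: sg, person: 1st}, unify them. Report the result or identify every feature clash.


Compare features:
aspect: A=prog vs B=prog -> unified: prog
number: A=sg vs B=sg -> unified: sg
person: A=_ vs B=1st -> unified: 1st
No clashes found.

Unified: {aspect: prog, number: sg, person: 1st}


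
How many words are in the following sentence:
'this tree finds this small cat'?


Split into words: this | tree | finds | this | small | cat = 6 words.

6


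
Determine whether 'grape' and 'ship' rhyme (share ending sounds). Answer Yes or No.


Rime (stressed vowel + following sounds) of 'grape': -ape = /eɪp/
Rime of 'ship': -ip = /ɪp/
/eɪp/ and /ɪp/ are different ending sounds, so the words do not rhyme.

No


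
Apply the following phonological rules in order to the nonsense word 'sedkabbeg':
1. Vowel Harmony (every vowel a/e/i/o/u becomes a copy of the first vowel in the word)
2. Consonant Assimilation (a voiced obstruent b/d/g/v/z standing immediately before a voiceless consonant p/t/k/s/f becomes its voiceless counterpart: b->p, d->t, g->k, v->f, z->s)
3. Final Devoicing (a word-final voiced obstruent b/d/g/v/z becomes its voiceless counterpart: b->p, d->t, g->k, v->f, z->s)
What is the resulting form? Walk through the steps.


Starting form: 'sedkabbeg'
Rule 1: Vowel Harmony: all vowels become 'e' (matching first vowel). 'sedkabbeg' -> 'sedkebbeg'
Rule 2: Consonant Assimilation: voiced obstruent before voiceless consonant becomes voiceless ('dk' -> 'tk'). 'sedkebbeg' -> 'setkebbeg'
Rule 3: Final Devoicing: word-final voiced obstruent 'g' becomes voiceless 'k'. 'setkebbeg' -> 'setkebbek'
Final form: 'setkebbek'

setkebbek


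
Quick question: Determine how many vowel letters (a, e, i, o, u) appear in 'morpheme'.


Vowels in 'morpheme': o, e, e = 3 vowels.

3


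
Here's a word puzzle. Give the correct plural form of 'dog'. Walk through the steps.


Apply rule: Add -s. 'dog' becomes 'dogs'.

dogs


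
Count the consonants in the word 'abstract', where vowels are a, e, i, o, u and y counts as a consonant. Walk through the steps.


Consonants in 'abstract': b, s, t, r, c, t = 6 consonants.

6


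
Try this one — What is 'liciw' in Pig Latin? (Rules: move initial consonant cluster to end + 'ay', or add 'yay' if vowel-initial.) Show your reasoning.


'liciw': move consonant cluster 'l' to end and add 'ay': 'iciwlay'.

iciwlay


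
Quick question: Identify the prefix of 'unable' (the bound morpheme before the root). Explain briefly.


The word 'unable' = 'un' (prefix) + 'able' (root). The prefix is 'un'.

un


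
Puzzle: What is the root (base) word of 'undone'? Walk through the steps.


Remove prefix 'un' from 'undone' to get root 'done'.

done


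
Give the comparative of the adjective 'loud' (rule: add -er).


Apply comparative formation (add -er): 'loud' -> 'louder'.

louder


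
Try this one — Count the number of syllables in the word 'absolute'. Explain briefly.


Break 'absolute' into syllables: ab-so-lute -> ab | so | lute = 3 syllables

3 syllables


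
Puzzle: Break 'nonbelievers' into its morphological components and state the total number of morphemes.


Step 1: Identify prefix: 'non' (meaning: not)
Step 2: Identify root: 'believe'
Step 3: Identify suffix(es): 'er, s'
Decomposition: non- (prefix: not) + believe (root) + -er (suffix: one who) + -s (plural)
Total morphemes: 4

4 morphemes (non- (prefix: not) + believe (root) + -er (suffix: one who) + -s (plural))


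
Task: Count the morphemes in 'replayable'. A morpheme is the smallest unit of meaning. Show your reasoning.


Decomposition: re- (prefix) + play (root) + -able (suffix) = 3 morpheme(s)

3 morphemes


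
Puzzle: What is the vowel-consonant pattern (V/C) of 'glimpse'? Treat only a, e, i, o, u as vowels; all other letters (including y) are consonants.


Letter mapping: g = C, l = C, i = V, m = C, p = C, s = C, e = V.

CCVCCCV


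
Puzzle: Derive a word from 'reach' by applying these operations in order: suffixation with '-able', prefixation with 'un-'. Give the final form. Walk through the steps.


Step 1: Add suffix '-able' to 'reach' = 'reachable'
Step 2: Add prefix 'un-' to 'reachable' = 'unreachable'

unreachable


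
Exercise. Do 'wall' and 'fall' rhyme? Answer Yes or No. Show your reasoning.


Rime (stressed vowel + following sounds) of 'wall': -all = /ɔːl/
Rime of 'fall': -all = /ɔːl/
/ɔːl/ and /ɔːl/ are the same ending sound, so the words rhyme.

Yes


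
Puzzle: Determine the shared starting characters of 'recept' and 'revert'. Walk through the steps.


Compare from the start: 2 characters match: 're'. Mismatch at position 3: 'c' vs 'v'.

re


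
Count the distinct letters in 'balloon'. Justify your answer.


Unique letters in 'balloon': {a, b, l, n, o} = 5 distinct letters.

5


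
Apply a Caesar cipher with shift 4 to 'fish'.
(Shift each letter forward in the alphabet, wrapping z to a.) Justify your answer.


Shift each letter by 4: f -> j, i -> m, s -> w, h -> l. Result: 'jmwl'.

jmwl


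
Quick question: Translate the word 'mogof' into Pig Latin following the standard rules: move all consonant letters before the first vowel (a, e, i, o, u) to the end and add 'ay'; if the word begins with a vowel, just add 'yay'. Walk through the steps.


'mogof': move consonant cluster 'm' to end and add 'ay': 'ogofmay'.

ogofmay


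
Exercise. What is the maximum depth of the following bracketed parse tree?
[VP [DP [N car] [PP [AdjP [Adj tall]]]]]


Count bracket nesting levels:
'[' at pos 0: depth = 1
'[' at pos 4: depth = 2
'[' at pos 8: depth = 3
'[' at pos 16: depth = 3
'[' at pos 20: depth = 4
'[' at pos 26: depth = 5
Maximum depth reached: 5

5


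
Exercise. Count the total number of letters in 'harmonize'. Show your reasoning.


Spell out 'harmonize' and number each letter: h(1), a(2), r(3), m(4), o(5), n(6), i(7), z(8), e(9). Total: 9 letters.

9


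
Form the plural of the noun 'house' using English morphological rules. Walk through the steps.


Apply rule: Add -s. 'house' becomes 'houses'.

houses


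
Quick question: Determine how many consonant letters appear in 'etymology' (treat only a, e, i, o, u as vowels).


Consonants in 'etymology': t, y, m, l, g, y = 6 consonants.

6


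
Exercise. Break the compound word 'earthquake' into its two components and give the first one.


Split 'earthquake' into 'earth' + 'quake'. The first part is 'earth'.

earth


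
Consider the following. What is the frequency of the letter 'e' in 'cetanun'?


Letter 'e' in 'cetanun': found at position(s) 2 = 1 occurrence(s).

1


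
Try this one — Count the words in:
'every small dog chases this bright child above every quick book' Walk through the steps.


Split into words: every | small | dog | chases | this | bright | child | above | every | quick | book = 11 words.

11


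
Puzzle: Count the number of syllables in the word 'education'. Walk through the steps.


Break 'education' into syllables: ed-u-ca-tion -> ed | u | ca | tion = 4 syllables

4 syllables


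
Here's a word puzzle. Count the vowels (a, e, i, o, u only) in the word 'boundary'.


Vowels in 'boundary': o, u, a = 3 vowels.

3


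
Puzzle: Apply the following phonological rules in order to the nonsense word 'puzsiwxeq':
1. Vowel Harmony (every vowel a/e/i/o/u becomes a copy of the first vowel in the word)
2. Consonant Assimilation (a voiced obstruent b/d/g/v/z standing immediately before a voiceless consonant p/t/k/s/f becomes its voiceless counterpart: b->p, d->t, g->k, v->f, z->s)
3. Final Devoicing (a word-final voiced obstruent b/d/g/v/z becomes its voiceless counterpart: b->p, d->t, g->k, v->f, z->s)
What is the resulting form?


Starting form: 'puzsiwxeq'
Rule 1: Vowel Harmony: all vowels become 'u' (matching first vowel). 'puzsiwxeq' -> 'puzsuwxuq'
Rule 2: Consonant Assimilation: voiced obstruent before voiceless consonant becomes voiceless ('zs' -> 'ss'). 'puzsuwxuq' -> 'pussuwxuq'
Rule 3: Final Devoicing: final consonant 'q' is not one of the voiced obstruents b/d/g/v/z. No change.
Final form: 'pussuwxuq'

pussuwxuq


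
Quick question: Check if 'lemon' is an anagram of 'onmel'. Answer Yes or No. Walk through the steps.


Sorted letters of 'lemon': 'elmno'
Sorted letters of 'onmel': 'elmno'
They match.

Yes


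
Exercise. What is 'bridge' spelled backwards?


Reverse 'bridge' character by character: 'egdirb'.

egdirb


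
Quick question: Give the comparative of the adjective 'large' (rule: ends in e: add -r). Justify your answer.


Apply comparative formation (ends in e: add -r): 'large' -> 'larger'.

larger


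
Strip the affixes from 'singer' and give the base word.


Remove suffix '-er' from 'singer' to get root 'sing'.

sing


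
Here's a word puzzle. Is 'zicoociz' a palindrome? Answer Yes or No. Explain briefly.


Forward: 'zicoociz'
Reversed: 'zicoociz'
They are identical.

Yes


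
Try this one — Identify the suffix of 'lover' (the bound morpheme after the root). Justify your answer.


The word 'lover' = 'love' (root) + '-er' (suffix). The suffix is '-er'.

er


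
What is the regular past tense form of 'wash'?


Apply rule: Add -ed. 'wash' becomes 'washed'.

washed


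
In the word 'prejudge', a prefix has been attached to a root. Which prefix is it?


The word 'prejudge' = 'pre' (prefix) + 'judge' (root). The prefix is 'pre'.

pre


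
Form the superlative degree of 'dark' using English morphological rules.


Apply superlative formation (add -est): 'dark' -> 'darkest'.

darkest


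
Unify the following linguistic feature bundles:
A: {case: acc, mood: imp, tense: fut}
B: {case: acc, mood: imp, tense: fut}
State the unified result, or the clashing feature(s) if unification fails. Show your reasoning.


Compare features:
case: A=acc vs B=acc -> unified: acc
mood: A=imp vs B=imp -> unified: imp
tense: A=fut vs B=fut -> unified: fut
No clashes found.

Unified: {case: acc, mood: imp, tense: fut}


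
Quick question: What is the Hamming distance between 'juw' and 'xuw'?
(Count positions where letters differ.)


Alignment:
Position 1: 'j' vs 'x' = DIFFER
Position 2: 'u' vs 'u' = match
Position 3: 'w' vs 'w' = match
Total differences: 1

1


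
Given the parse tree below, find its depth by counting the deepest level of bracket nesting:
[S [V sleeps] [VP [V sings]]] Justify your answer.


Count bracket nesting levels:
'[' at pos 0: depth = 1
'[' at pos 3: depth = 2
'[' at pos 14: depth = 2
'[' at pos 18: depth = 3
Maximum depth reached: 3

3


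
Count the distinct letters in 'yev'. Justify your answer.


Unique letters in 'yev': {e, v, y} = 3 distinct letters.

3


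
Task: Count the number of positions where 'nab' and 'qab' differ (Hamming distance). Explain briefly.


Alignment:
Position 1: 'n' vs 'q' = DIFFER
Position 2: 'a' vs 'a' = match
Position 3: 'b' vs 'b' = match
Total differences: 1

1


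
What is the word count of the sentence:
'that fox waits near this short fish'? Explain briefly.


Split into words: that | fox | waits | near | this | short | fish = 7 words.

7


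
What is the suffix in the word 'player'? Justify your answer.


The word 'player' = 'play' (root) + '-er' (suffix). The suffix is '-er'.

er


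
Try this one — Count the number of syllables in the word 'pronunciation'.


Break 'pronunciation' into syllables: pro-nun-ci-a-tion -> pro | nun | ci | a | tion = 5 syllables

5 syllables


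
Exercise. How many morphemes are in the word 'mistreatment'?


Decomposition: mis- (prefix) + treat (root) + -ment (suffix) = 3 morpheme(s)

3 morphemes


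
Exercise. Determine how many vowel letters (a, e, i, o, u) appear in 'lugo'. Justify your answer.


Vowels in 'lugo': u, o = 2 vowels.

2


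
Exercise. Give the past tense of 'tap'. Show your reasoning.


Apply rule: Double final consonant and add -ed. 'tap' becomes 'tapped'.

tapped


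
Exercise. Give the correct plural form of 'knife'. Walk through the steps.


Apply rule: Change -fe to -ves. 'knife' becomes 'knives'.

knives


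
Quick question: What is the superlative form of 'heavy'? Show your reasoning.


Apply superlative formation (consonant + y: change y to i, add -est): 'heavy' -> 'heaviest'.

heaviest


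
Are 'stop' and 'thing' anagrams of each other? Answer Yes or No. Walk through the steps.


Sorted letters of 'stop': 'opst'
Sorted letters of 'thing': 'ghint'
They do not match.

No


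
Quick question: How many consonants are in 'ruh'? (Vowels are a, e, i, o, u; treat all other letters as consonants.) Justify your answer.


Consonants in 'ruh': r, h = 2 consonants.

2


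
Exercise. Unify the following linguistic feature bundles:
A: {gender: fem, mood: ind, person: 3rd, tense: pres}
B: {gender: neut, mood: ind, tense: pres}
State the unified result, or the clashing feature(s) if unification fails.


Compare features:
gender: A=fem vs B=neut -> CLASH
mood: A=ind vs B=ind -> unified: ind
person: A=3rd vs B=_ -> unified: 3rd
tense: A=pres vs B=pres -> unified: pres
Clash detected on feature 'gender' (fem vs neut); unification fails.

CLASH on 'gender' (fem vs neut)


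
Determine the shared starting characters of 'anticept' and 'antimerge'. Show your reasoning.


Compare from the start: 4 characters match: 'anti'. Mismatch at position 5: 'c' vs 'm'.

anti


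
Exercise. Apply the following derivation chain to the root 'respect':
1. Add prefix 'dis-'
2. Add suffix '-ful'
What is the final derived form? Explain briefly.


Step 1: Add prefix 'dis-' to 'respect' = 'disrespect'
Step 2: Add suffix '-ful' to 'disrespect' = 'disrespectful'

disrespectful
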